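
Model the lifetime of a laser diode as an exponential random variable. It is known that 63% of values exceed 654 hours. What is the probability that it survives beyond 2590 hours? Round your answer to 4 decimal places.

0.1604

e^(−λ·654) = 0.63 ⇒ λ = −ln(0.63)/654 = 0.000706476.
P(X > 2590) = e^(−0.000706476·2590) = e^(−1.8298) ≈ 0.1604.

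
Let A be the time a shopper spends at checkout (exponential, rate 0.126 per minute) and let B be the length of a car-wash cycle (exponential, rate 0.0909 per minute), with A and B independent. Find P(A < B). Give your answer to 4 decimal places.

λ_1 = 0.126, λ_2 = 0.0909.
For independent exponentials, P(A < B) = λ_1/(λ_1+λ_2) = 0.126/0.2169 ≈ 0.5809.

0.5809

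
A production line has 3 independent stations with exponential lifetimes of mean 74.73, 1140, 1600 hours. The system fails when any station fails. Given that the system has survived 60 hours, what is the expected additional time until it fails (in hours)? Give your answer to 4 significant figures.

First-failure rate Σλ = 1/74.73 + 1/1140 + 1/1600 = 0.0148837.
By memorylessness the expected residual is 1/Σλ = 67.1876 hours, regardless of the 60 already elapsed.

67.19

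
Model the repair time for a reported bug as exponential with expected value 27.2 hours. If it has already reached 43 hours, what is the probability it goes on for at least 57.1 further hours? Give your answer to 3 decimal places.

0.123

The rate is λ = 1/27.2 = 0.0367647 per hour.
P(X > s+t | X > s) = e^(−λ(s+t))/e^(−λs) = e^(−λt), independent of s = 43.
P(X > 57.1) = e^(−2.0993) ≈ 0.123.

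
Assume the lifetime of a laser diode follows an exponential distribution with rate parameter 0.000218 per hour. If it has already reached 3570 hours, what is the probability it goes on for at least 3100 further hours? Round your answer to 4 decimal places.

0.5087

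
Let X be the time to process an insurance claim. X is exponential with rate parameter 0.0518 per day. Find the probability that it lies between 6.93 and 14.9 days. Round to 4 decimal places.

0.2362

P(6.93 < X < 14.9) = e^(−λ·6.93) − e^(−λ·14.9) = 0.69839 − 0.46217 ≈ 0.2362.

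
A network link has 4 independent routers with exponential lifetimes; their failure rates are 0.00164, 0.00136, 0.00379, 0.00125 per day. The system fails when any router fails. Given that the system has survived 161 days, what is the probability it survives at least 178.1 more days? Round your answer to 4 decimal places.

0.2388

Time to first failure ~ Exp(Σλ) with Σλ = 0.00804.
By memorylessness, P(T > 161+178.1 | T > 161) = P(T > 178.1) = e^(−0.00804·178.1) ≈ 0.2388.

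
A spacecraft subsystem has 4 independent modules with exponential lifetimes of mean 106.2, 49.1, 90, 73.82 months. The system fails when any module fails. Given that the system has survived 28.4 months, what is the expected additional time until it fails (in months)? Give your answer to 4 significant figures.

First-failure rate Σλ = 1/106.2 + 1/49.1 + 1/90 + 1/73.82 = 0.0544404.
By memorylessness the expected residual is 1/Σλ = 18.3687 months, regardless of the 28.4 already elapsed.

18.37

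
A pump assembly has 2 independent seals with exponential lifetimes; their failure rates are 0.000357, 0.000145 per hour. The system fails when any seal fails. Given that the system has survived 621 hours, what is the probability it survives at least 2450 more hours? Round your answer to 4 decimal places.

Time to first failure ~ Exp(Σλ) with Σλ = 0.000502.
By memorylessness, P(T > 621+2450 | T > 621) = P(T > 2450) = e^(−0.000502·2450) ≈ 0.2923.

0.2923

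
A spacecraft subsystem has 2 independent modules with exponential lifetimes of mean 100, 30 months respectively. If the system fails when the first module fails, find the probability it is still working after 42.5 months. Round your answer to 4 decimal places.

0.1586

The first failure time is exponential with rate Σλ_i = 1/100 + 1/30 = 0.0433333 per month.
P(min > 42.5) = e^(−0.0433333·42.5) = e^(−1.8417) ≈ 0.1586.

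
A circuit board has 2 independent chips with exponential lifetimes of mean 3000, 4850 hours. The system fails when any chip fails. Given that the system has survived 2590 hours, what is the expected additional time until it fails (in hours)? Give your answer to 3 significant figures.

First-failure rate Σλ = 1/3000 + 1/4850 = 0.000539519.
By memorylessness the expected residual is 1/Σλ = 1853.5 hours, regardless of the 2590 already elapsed.

1850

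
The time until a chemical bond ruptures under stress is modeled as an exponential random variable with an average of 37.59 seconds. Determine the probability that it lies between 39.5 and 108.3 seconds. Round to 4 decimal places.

The rate is λ = 1/37.59 = 0.0266028 per second.
P(39.5 < X < 108.3) = e^(−λ·39.5) − e^(−λ·108.3) = 0.34965 − 0.05607 ≈ 0.2936.

0.2936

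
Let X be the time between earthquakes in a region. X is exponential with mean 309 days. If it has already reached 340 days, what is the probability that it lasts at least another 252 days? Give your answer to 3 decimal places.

The rate is λ = 1/309 = 0.00323625 per day.
By the memoryless property, P(X > 340+252 | X > 340) = P(X > 252).
P(X > 252) = e^(−0.81553) ≈ 0.442.

0.442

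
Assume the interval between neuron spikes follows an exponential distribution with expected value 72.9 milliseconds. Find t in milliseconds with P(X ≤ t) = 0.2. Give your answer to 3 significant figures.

16.3

The rate is λ = 1/72.9 = 0.0137174 per millisecond.
Set 1 − e^(−λt) = 0.2, so t = −ln(0.8)/λ = 0.22314/0.0137174 ≈ 16.2672 milliseconds.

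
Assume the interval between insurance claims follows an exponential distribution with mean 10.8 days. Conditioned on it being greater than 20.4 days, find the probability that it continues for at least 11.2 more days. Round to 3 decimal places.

0.355

The rate is λ = 1/10.8 = 0.0925926 per day.
P(X > s+t | X > s) = e^(−λ(s+t))/e^(−λs) = e^(−λt), independent of s = 20.4.
P(X > 11.2) = e^(−1.037) ≈ 0.355.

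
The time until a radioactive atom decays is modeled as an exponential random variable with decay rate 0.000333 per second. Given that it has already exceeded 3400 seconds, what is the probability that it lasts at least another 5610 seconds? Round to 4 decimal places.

P(X > s+t | X > s) = e^(−λ(s+t))/e^(−λs) = e^(−λt), independent of s = 3400.
P(X > 5610) = e^(−1.8681) ≈ 0.1544.

0.1544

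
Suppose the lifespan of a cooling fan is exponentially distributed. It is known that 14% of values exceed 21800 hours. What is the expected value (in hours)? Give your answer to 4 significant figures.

e^(−λ·21800) = 0.14 ⇒ λ = −ln(0.14)/21800 = 0.0000901887.
Mean = 1/λ = 11087.9 hours.

11090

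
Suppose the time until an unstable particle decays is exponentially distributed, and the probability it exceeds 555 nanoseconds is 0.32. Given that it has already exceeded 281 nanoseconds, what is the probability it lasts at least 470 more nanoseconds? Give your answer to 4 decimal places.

From e^(−λ·555) = 0.32, λ = −ln(0.32)/555 = 0.00205303.
Memoryless: P(X > 281+470 | X > 281) = P(X > 470) = e^(−0.00205303·470) ≈ 0.3810.

0.3810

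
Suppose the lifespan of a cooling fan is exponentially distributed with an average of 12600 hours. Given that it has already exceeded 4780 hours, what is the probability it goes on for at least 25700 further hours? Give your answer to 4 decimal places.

0.1301

The rate is λ = 1/12600 = 0.0000793651 per hour.
By the memoryless property, P(X > 4780+25700 | X > 4780) = P(X > 25700).
P(X > 25700) = e^(−2.0397) ≈ 0.1301.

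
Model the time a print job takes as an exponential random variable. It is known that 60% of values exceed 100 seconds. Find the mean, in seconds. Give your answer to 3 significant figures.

196

e^(−λ·100) = 0.60 ⇒ λ = −ln(0.60)/100 = 0.00510826.
Mean = 1/λ = 195.762 seconds.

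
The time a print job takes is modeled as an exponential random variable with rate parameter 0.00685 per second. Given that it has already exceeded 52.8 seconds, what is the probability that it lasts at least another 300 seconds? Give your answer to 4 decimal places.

0.1281

The exponential is memoryless, so the remaining time is again Exp(λ): the condition X > 52.8 is irrelevant.
P(X > 300) = e^(−2.055) ≈ 0.1281.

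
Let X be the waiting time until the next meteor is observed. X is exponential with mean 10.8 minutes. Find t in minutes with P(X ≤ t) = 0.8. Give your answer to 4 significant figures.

17.38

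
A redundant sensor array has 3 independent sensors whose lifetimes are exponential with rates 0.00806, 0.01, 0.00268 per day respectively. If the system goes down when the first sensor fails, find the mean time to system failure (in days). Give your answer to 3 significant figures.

The time to first failure is exponential with rate Σλ = 0.00806 + 0.01 + 0.00268 = 0.02074.
E[min] = 1/Σλ = 1/0.02074 = 48.216 days.

48.2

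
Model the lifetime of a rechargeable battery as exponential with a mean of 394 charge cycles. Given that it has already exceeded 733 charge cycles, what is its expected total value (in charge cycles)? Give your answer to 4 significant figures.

The rate is λ = 1/394 = 0.00253807 per charge cycle.
By memorylessness, E[X | X > 733] = 733 + 1/λ = 733 + 394 = 1127 charge cycles.

1127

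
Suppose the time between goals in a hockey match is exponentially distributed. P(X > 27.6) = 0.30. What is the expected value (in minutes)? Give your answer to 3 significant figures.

e^(−λ·27.6) = 0.30 ⇒ λ = −ln(0.30)/27.6 = 0.0436222.
Mean = 1/λ = 22.9241 minutes.

22.9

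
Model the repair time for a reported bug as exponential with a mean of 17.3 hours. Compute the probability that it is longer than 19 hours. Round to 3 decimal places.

The rate is λ = 1/17.3 = 0.0578035 per hour.
P(X > 19) = e^(−λ·19) = e^(−1.0983) ≈ 0.333.

0.333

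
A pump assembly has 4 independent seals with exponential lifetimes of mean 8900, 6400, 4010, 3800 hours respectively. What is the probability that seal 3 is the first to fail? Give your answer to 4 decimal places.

Rates: λ_i = 1/mean_i → 0.00011236, 0.00015625, 0.000249377, 0.000263158; Σλ = 0.000781144.
P(seal 3 first) = λ_3/Σλ = 0.000249377/0.000781144 ≈ 0.3192.

0.3192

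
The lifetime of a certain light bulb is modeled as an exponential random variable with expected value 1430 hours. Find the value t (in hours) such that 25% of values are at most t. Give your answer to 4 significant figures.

411.4

The rate is λ = 1/1430 = 0.000699301 per hour.
Set 1 − e^(−λt) = 0.25, so t = −ln(0.75)/λ = 0.28768/0.000699301 ≈ 411.385 hours.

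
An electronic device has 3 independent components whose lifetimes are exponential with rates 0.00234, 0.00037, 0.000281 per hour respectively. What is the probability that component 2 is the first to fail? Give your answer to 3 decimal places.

The time to first failure is exponential with rate Σλ = 0.00234 + 0.00037 + 0.000281 = 0.002991.
P(component 2 first) = λ_2/Σλ = 0.00037/0.002991 ≈ 0.124.

0.124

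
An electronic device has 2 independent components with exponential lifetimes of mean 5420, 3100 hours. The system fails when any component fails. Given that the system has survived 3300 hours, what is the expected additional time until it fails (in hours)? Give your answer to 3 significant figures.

1970

First-failure rate Σλ = 1/5420 + 1/3100 = 0.000507082.
By memorylessness the expected residual is 1/Σλ = 1972.07 hours, regardless of the 3300 already elapsed.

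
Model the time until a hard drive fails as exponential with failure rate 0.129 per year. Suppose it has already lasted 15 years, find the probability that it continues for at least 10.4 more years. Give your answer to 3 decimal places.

0.261

P(X > s+t | X > s) = e^(−λ(s+t))/e^(−λs) = e^(−λt), independent of s = 15.
P(X > 10.4) = e^(−1.3416) ≈ 0.261.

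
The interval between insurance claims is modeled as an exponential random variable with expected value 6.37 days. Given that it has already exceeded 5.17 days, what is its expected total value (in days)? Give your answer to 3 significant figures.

The rate is λ = 1/6.37 = 0.156986 per day.
By memorylessness, E[X | X > 5.17] = 5.17 + 1/λ = 5.17 + 6.37 = 11.54 days.

11.5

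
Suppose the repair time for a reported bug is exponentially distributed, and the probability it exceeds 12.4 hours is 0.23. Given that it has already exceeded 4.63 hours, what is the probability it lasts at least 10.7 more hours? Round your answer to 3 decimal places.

From e^(−λ·12.4) = 0.23, λ = −ln(0.23)/12.4 = 0.118522.
Memoryless: P(X > 4.63+10.7 | X > 4.63) = P(X > 10.7) = e^(−0.118522·10.7) ≈ 0.281.

0.281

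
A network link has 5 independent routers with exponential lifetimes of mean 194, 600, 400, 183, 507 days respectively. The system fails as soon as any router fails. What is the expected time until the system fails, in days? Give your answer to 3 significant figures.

59.7

The first failure time is exponential with rate Σλ_i = 1/194 + 1/600 + 1/400 + 1/183 + 1/507 = 0.0167582 per day.
E[min] = 1/Σλ = 1/0.0167582 = 59.6724 days.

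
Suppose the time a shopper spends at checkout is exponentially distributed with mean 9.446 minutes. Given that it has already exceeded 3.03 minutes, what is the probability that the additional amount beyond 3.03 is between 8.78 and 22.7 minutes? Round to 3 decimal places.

0.304

The rate is λ = 1/9.446 = 0.105865 per minute.
Memoryless: the residual past 3.03 is again Exp(λ).
P(8.78 < residual < 22.7) = e^(−λ·8.78) − e^(−λ·22.7) = 0.39475 − 0.09043 ≈ 0.304.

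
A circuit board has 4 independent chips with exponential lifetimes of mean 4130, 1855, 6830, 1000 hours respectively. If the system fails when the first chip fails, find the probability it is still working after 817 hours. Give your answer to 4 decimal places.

0.2070

The first failure time is exponential with rate Σλ_i = 1/4130 + 1/1855 + 1/6830 + 1/1000 = 0.00192763 per hour.
P(min > 817) = e^(−0.00192763·817) = e^(−1.5749) ≈ 0.2070.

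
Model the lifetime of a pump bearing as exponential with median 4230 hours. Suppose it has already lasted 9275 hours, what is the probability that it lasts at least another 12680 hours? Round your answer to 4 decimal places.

0.1252

For an exponential, median = ln(2)/λ, so λ = ln 2 / 4230 = 0.000163865 per hour.
P(X > s+t | X > s) = e^(−λ(s+t))/e^(−λs) = e^(−λt), independent of s = 9275.
P(X > 12680) = e^(−2.0778) ≈ 0.1252.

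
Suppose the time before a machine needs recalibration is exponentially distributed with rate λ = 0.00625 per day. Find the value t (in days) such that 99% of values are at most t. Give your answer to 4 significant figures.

736.8

Set 1 − e^(−λt) = 0.99, so t = −ln(0.01)/λ = 4.6052/0.00625 ≈ 736.827 days.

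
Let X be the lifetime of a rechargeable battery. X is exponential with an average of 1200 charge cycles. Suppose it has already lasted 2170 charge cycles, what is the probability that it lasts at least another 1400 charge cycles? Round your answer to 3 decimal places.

0.311

The rate is λ = 1/1200 = 0.000833333 per charge cycle.
By the memoryless property, P(X > 2170+1400 | X > 2170) = P(X > 1400).
P(X > 1400) = e^(−1.1667) ≈ 0.311.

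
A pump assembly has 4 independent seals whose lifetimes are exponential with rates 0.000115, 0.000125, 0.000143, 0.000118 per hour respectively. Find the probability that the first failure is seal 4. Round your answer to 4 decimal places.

The time to first failure is exponential with rate Σλ = 0.000115 + 0.000125 + 0.000143 + 0.000118 = 0.000501.
P(seal 4 first) = λ_4/Σλ = 0.000118/0.000501 ≈ 0.2355.

0.2355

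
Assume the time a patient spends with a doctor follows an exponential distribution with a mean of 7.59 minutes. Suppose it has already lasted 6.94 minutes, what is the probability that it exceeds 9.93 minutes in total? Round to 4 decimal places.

The rate is λ = 1/7.59 = 0.131752 per minute.
By the memoryless property, P(X > 6.94+2.99 | X > 6.94) = P(X > 2.99).
P(X > 2.99) = e^(−0.39394) ≈ 0.6744.

0.6744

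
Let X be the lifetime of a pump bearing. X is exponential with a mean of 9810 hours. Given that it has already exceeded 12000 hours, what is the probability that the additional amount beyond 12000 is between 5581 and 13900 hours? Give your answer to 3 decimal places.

The rate is λ = 1/9810 = 0.000101937 per hour.
Memoryless: the residual past 12000 is again Exp(λ).
P(5581 < residual < 13900) = e^(−λ·5581) − e^(−λ·13900) = 0.56614 − 0.24246 ≈ 0.324.

0.324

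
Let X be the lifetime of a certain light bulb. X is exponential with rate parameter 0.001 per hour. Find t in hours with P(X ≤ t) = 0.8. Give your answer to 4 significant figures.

1609

Set 1 − e^(−λt) = 0.8, so t = −ln(0.2)/λ = 1.6094/0.001 ≈ 1609.44 hours.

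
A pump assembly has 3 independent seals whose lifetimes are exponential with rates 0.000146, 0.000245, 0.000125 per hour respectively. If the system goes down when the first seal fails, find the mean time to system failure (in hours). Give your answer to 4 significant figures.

1938

The time to first failure is exponential with rate Σλ = 0.000146 + 0.000245 + 0.000125 = 0.000516.
E[min] = 1/Σλ = 1/0.000516 = 1937.98 hours.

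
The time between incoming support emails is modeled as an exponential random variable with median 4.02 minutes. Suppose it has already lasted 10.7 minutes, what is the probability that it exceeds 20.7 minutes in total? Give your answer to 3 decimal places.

For an exponential, median = ln(2)/λ, so λ = ln 2 / 4.02 = 0.172425 per minute.
P(X > s+t | X > s) = e^(−λ(s+t))/e^(−λs) = e^(−λt), independent of s = 10.7.
P(X > 10) = e^(−1.7242) ≈ 0.178.

0.178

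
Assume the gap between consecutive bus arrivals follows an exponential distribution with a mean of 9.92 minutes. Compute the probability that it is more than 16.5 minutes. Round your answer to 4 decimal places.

The rate is λ = 1/9.92 = 0.100806 per minute.
P(X > 16.5) = e^(−λ·16.5) = e^(−1.6633) ≈ 0.1895.

0.1895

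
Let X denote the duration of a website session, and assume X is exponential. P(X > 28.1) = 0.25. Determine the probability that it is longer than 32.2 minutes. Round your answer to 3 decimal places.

e^(−λ·28.1) = 0.25 ⇒ λ = −ln(0.25)/28.1 = 0.0493343.
P(X > 32.2) = e^(−0.0493343·32.2) = e^(−1.5886) ≈ 0.204.

0.204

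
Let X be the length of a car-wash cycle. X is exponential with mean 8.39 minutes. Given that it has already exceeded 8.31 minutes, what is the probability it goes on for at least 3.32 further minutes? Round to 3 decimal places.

0.673

The rate is λ = 1/8.39 = 0.11919 per minute.
P(X > s+t | X > s) = e^(−λ(s+t))/e^(−λs) = e^(−λt), independent of s = 8.31.
P(X > 3.32) = e^(−0.39571) ≈ 0.673.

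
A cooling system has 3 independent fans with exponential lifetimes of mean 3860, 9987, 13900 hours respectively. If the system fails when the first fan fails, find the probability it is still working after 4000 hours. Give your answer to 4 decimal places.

0.1783

The first failure time is exponential with rate Σλ_i = 1/3860 + 1/9987 + 1/13900 = 0.00043114 per hour.
P(min > 4000) = e^(−0.00043114·4000) = e^(−1.7246) ≈ 0.1783.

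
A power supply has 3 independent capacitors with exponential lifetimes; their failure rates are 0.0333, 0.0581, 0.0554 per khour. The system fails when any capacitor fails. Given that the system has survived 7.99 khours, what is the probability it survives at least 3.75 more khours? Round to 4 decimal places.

Time to first failure ~ Exp(Σλ) with Σλ = 0.1468.
By memorylessness, P(T > 7.99+3.75 | T > 7.99) = P(T > 3.75) = e^(−0.1468·3.75) ≈ 0.5767.

0.5767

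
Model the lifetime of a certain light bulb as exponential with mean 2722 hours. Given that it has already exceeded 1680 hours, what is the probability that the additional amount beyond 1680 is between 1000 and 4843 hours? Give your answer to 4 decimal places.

The rate is λ = 1/2722 = 0.000367377 per hour.
Memoryless: the residual past 1680 is again Exp(λ).
P(1000 < residual < 4843) = e^(−λ·1000) − e^(−λ·4843) = 0.69255 − 0.16877 ≈ 0.5238.

0.5238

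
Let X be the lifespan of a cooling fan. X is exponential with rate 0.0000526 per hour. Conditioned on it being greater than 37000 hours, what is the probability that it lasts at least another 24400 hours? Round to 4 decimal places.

0.2771

P(X > s+t | X > s) = e^(−λ(s+t))/e^(−λs) = e^(−λt), independent of s = 37000.
P(X > 24400) = e^(−1.2834) ≈ 0.2771.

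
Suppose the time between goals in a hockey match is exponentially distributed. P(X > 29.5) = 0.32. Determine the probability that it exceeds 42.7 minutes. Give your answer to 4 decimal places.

0.1922

e^(−λ·29.5) = 0.32 ⇒ λ = −ln(0.32)/29.5 = 0.0386249.
P(X > 42.7) = e^(−0.0386249·42.7) = e^(−1.6493) ≈ 0.1922.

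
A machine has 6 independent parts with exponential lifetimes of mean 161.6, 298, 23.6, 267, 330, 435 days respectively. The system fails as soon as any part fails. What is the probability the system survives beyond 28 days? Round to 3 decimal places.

0.181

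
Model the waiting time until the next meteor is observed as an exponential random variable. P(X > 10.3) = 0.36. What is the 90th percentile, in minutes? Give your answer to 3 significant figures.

23.2

e^(−λ·10.3) = 0.36 ⇒ λ = −ln(0.36)/10.3 = 0.0991894.
90th percentile: 1 − e^(−λt) = 0.9, t = −ln(0.1)/λ = 23.214 minutes.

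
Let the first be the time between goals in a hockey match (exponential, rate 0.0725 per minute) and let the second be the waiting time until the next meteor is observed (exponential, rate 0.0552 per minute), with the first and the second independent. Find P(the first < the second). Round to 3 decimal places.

0.568

λ_1 = 0.0725, λ_2 = 0.0552.
For independent exponentials, P(the first < the second) = λ_1/(λ_1+λ_2) = 0.0725/0.1277 ≈ 0.568.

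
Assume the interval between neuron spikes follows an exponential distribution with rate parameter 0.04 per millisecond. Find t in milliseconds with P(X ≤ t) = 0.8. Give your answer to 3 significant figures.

40.2

Set 1 − e^(−λt) = 0.8, so t = −ln(0.2)/λ = 1.6094/0.04 ≈ 40.2359 milliseconds.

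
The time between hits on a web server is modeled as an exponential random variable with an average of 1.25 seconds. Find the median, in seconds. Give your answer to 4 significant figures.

0.8664

The rate is λ = 1/1.25 = 0.8 per second.
Set 1 − e^(−λt) = 0.5, so t = −ln(0.5)/λ = 0.69315/0.8 ≈ 0.866434 seconds.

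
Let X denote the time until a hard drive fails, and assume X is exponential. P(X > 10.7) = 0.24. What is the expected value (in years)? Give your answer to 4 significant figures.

e^(−λ·10.7) = 0.24 ⇒ λ = −ln(0.24)/10.7 = 0.133375.
Mean = 1/λ = 7.49764 years.

7.498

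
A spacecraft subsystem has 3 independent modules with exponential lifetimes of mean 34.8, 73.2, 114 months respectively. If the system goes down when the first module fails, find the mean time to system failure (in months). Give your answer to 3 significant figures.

19.5

The first failure time is exponential with rate Σλ_i = 1/34.8 + 1/73.2 + 1/114 = 0.0511688 per month.
E[min] = 1/Σλ = 1/0.0511688 = 19.5432 months.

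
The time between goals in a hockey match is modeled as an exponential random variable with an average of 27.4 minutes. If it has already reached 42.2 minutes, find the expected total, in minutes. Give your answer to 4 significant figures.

69.60

The rate is λ = 1/27.4 = 0.0364964 per minute.
By memorylessness, E[X | X > 42.2] = 42.2 + 1/λ = 42.2 + 27.4 = 69.6 minutes.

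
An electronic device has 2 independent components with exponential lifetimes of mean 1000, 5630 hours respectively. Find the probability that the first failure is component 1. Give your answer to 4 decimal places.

0.8492

Rates: λ_i = 1/mean_i → 0.001, 0.00017762; Σλ = 0.00117762.
P(component 1 first) = λ_1/Σλ = 0.001/0.00117762 ≈ 0.8492.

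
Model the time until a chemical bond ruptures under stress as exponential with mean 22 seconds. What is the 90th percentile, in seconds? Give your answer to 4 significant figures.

The rate is λ = 1/22 = 0.0454545 per second.
Set 1 − e^(−λt) = 0.9, so t = −ln(0.1)/λ = 2.3026/0.0454545 ≈ 50.6569 seconds.

50.66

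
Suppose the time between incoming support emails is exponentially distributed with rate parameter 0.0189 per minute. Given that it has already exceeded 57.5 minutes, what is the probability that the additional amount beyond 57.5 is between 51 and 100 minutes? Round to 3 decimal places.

0.230

Memoryless: the residual past 57.5 is again Exp(λ).
P(51 < residual < 100) = e^(−λ·51) − e^(−λ·100) = 0.38140 − 0.15107 ≈ 0.230.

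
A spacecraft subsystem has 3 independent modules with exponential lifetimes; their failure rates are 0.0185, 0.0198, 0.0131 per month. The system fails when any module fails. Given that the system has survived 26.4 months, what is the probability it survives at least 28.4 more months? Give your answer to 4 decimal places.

0.2323

Time to first failure ~ Exp(Σλ) with Σλ = 0.0514.
By memorylessness, P(T > 26.4+28.4 | T > 26.4) = P(T > 28.4) = e^(−0.0514·28.4) ≈ 0.2323.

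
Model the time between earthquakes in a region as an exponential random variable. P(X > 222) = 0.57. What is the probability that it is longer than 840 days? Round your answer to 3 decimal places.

0.119

e^(−λ·222) = 0.57 ⇒ λ = −ln(0.57)/222 = 0.00253207.
P(X > 840) = e^(−0.00253207·840) = e^(−2.1269) ≈ 0.119.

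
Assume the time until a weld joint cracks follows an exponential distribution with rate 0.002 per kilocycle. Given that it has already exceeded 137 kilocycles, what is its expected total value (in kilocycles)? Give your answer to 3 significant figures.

637

By memorylessness, E[X | X > 137] = 137 + 1/λ = 137 + 500 = 637 kilocycles.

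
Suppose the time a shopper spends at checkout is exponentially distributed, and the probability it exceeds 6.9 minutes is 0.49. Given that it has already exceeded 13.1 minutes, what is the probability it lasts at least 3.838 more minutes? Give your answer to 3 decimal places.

0.672

From e^(−λ·6.9) = 0.49, λ = −ln(0.49)/6.9 = 0.103384.
Memoryless: P(X > 13.1+3.838 | X > 13.1) = P(X > 3.838) = e^(−0.103384·3.838) ≈ 0.672.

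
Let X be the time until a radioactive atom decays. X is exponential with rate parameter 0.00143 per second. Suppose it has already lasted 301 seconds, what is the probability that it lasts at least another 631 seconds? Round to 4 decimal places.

The exponential is memoryless, so the remaining time is again Exp(λ): the condition X > 301 is irrelevant.
P(X > 631) = e^(−0.90233) ≈ 0.4056.

0.4056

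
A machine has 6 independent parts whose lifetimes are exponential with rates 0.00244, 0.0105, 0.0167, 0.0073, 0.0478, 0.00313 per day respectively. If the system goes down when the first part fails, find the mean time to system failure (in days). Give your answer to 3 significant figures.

11.4

The time to first failure is exponential with rate Σλ = 0.00244 + 0.0105 + 0.0167 + 0.0073 + 0.0478 + 0.00313 = 0.08787.
E[min] = 1/Σλ = 1/0.08787 = 11.3804 days.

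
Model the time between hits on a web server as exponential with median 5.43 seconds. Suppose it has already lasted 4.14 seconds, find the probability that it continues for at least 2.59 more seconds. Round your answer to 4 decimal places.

0.7185

For an exponential, median = ln(2)/λ, so λ = ln 2 / 5.43 = 0.127651 per second.
P(X > s+t | X > s) = e^(−λ(s+t))/e^(−λs) = e^(−λt), independent of s = 4.14.
P(X > 2.59) = e^(−0.33062) ≈ 0.7185.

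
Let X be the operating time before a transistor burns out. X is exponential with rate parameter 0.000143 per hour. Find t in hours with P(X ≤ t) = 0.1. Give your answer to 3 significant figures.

Set 1 − e^(−λt) = 0.1, so t = −ln(0.9)/λ = 0.10536/0.000143 ≈ 736.787 hours.

737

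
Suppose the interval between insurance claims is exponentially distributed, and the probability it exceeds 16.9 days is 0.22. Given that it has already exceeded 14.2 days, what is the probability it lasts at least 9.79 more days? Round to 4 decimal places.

0.4160

From e^(−λ·16.9) = 0.22, λ = −ln(0.22)/16.9 = 0.0895934.
Memoryless: P(X > 14.2+9.79 | X > 14.2) = P(X > 9.79) = e^(−0.0895934·9.79) ≈ 0.4160.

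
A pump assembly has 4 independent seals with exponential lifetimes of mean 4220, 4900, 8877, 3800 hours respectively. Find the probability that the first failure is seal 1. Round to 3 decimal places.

Rates: λ_i = 1/mean_i → 0.000236967, 0.000204082, 0.000112651, 0.000263158; Σλ = 0.000816857.
P(seal 1 first) = λ_1/Σλ = 0.000236967/0.000816857 ≈ 0.290.

0.290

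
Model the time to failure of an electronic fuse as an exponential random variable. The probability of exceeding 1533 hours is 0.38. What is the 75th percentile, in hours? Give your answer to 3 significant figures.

2200

e^(−λ·1533) = 0.38 ⇒ λ = −ln(0.38)/1533 = 0.00063117.
75th percentile: 1 − e^(−λt) = 0.75, t = −ln(0.25)/λ = 2196.39 hours.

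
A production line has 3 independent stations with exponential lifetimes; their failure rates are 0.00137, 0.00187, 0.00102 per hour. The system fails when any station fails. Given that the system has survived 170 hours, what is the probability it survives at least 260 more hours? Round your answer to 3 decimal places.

0.330

Time to first failure ~ Exp(Σλ) with Σλ = 0.00426.
By memorylessness, P(T > 170+260 | T > 170) = P(T > 260) = e^(−0.00426·260) ≈ 0.330.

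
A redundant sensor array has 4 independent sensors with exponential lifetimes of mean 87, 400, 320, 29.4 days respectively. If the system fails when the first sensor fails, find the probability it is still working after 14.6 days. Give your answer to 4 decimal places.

The first failure time is exponential with rate Σλ_i = 1/87 + 1/400 + 1/320 + 1/29.4 = 0.0511329 per day.
P(min > 14.6) = e^(−0.0511329·14.6) = e^(−0.74654) ≈ 0.4740.

0.4740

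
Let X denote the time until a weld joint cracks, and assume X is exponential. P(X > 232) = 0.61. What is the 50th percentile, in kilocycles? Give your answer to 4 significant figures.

e^(−λ·232) = 0.61 ⇒ λ = −ln(0.61)/232 = 0.00213059.
50th percentile: 1 − e^(−λt) = 0.5, t = −ln(0.5)/λ = 325.331 kilocycles.

325.3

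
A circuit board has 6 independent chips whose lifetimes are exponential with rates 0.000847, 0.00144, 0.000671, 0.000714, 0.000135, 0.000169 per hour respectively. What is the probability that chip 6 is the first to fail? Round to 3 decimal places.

0.043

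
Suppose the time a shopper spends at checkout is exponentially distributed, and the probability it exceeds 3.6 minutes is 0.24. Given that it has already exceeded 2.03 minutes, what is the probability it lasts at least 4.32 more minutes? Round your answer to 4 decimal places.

From e^(−λ·3.6) = 0.24, λ = −ln(0.24)/3.6 = 0.396421.
Memoryless: P(X > 2.03+4.32 | X > 2.03) = P(X > 4.32) = e^(−0.396421·4.32) ≈ 0.1804.

0.1804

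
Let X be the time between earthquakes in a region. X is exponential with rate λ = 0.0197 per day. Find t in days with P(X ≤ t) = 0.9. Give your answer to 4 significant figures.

116.9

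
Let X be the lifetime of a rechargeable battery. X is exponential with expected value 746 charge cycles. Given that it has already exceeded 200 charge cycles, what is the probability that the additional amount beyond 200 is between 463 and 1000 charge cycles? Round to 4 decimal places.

0.2759

The rate is λ = 1/746 = 0.00134048 per charge cycle.
Memoryless: the residual past 200 is again Exp(λ).
P(463 < residual < 1000) = e^(−λ·463) − e^(−λ·1000) = 0.53760 − 0.26172 ≈ 0.2759.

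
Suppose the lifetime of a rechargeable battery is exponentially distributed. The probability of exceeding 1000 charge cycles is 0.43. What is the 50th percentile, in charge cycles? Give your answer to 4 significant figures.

e^(−λ·1000) = 0.43 ⇒ λ = −ln(0.43)/1000 = 0.00084397.
50th percentile: 1 − e^(−λt) = 0.5, t = −ln(0.5)/λ = 821.294 charge cycles.

821.3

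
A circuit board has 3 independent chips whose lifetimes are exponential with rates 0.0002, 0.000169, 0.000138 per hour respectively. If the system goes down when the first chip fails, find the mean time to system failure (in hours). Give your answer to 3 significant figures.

1970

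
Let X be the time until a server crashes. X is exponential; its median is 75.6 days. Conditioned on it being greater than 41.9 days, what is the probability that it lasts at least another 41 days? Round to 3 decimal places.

0.687

For an exponential, median = ln(2)/λ, so λ = ln 2 / 75.6 = 0.00916861 per day.
P(X > s+t | X > s) = e^(−λ(s+t))/e^(−λs) = e^(−λt), independent of s = 41.9.
P(X > 41) = e^(−0.37591) ≈ 0.687.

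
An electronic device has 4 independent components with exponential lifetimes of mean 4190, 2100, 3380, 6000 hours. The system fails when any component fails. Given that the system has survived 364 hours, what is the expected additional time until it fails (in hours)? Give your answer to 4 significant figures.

849.3

First-failure rate Σλ = 1/4190 + 1/2100 + 1/3380 + 1/6000 = 0.00117738.
By memorylessness the expected residual is 1/Σλ = 849.344 hours, regardless of the 364 already elapsed.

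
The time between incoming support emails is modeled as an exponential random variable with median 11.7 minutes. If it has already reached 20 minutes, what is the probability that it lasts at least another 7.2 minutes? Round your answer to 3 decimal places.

0.653

For an exponential, median = ln(2)/λ, so λ = ln 2 / 11.7 = 0.0592433 per minute.
The exponential is memoryless, so the remaining time is again Exp(λ): the condition X > 20 is irrelevant.
P(X > 7.2) = e^(−0.42655) ≈ 0.653.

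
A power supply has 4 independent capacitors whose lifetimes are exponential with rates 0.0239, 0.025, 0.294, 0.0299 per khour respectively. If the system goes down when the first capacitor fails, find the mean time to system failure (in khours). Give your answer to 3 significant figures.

2.68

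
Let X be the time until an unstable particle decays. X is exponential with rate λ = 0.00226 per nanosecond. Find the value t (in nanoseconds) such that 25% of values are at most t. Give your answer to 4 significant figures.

127.3

Set 1 − e^(−λt) = 0.25, so t = −ln(0.75)/λ = 0.28768/0.00226 ≈ 127.293 nanoseconds.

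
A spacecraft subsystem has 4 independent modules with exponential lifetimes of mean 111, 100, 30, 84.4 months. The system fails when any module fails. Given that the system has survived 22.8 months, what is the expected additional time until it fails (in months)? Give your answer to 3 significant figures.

First-failure rate Σλ = 1/111 + 1/100 + 1/30 + 1/84.4 = 0.0641907.
By memorylessness the expected residual is 1/Σλ = 15.5786 months, regardless of the 22.8 already elapsed.

15.6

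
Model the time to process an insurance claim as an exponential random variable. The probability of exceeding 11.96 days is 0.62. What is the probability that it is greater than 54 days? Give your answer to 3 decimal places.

e^(−λ·11.96) = 0.62 ⇒ λ = −ln(0.62)/11.96 = 0.0399695.
P(X > 54) = e^(−0.0399695·54) = e^(−2.1584) ≈ 0.116.

0.116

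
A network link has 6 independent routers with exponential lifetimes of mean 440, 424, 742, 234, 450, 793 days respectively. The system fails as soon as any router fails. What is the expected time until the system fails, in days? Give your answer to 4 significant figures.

72.80

The first failure time is exponential with rate Σλ_i = 1/440 + 1/424 + 1/742 + 1/234 + 1/450 + 1/793 = 0.0137357 per day.
E[min] = 1/Σλ = 1/0.0137357 = 72.8031 days.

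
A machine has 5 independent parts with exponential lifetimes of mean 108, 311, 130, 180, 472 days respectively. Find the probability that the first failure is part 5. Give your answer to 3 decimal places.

Rates: λ_i = 1/mean_i → 0.00925926, 0.00321543, 0.00769231, 0.00555556, 0.00211864; Σλ = 0.0278412.
P(part 5 first) = λ_5/Σλ = 0.00211864/0.0278412 ≈ 0.076.

0.076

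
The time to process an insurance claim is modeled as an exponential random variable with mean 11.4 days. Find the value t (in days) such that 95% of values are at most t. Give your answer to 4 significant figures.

34.15

The rate is λ = 1/11.4 = 0.0877193 per day.
Set 1 − e^(−λt) = 0.95, so t = −ln(0.05)/λ = 2.9957/0.0877193 ≈ 34.1513 days.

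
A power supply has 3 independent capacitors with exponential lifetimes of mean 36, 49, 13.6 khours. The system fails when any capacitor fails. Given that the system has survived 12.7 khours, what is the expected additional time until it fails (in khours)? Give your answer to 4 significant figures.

8.216

First-failure rate Σλ = 1/36 + 1/49 + 1/13.6 = 0.121715.
By memorylessness the expected residual is 1/Σλ = 8.21589 khours, regardless of the 12.7 already elapsed.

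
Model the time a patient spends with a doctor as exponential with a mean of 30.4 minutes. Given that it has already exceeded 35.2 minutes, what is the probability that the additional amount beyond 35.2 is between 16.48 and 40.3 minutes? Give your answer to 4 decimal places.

The rate is λ = 1/30.4 = 0.0328947 per minute.
Memoryless: the residual past 35.2 is again Exp(λ).
P(16.48 < residual < 40.3) = e^(−λ·16.48) − e^(−λ·40.3) = 0.58152 − 0.26563 ≈ 0.3159.

0.3159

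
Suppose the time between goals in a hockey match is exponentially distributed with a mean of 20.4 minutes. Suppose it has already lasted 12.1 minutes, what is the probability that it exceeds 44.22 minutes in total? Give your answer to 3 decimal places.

0.207

The rate is λ = 1/20.4 = 0.0490196 per minute.
P(X > s+t | X > s) = e^(−λ(s+t))/e^(−λs) = e^(−λt), independent of s = 12.1.
P(X > 32.12) = e^(−1.5745) ≈ 0.207.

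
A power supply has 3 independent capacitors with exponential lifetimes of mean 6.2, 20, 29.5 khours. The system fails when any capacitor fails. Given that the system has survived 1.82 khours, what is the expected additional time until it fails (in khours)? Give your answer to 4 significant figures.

4.078

First-failure rate Σλ = 1/6.2 + 1/20 + 1/29.5 = 0.245189.
By memorylessness the expected residual is 1/Σλ = 4.07849 khours, regardless of the 1.82 already elapsed.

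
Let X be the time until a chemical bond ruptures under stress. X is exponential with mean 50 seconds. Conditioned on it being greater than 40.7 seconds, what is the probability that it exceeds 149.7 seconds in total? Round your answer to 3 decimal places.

0.113

The rate is λ = 1/50 = 0.02 per second.
The exponential is memoryless, so the remaining time is again Exp(λ): the condition X > 40.7 is irrelevant.
P(X > 109) = e^(−2.18) ≈ 0.113.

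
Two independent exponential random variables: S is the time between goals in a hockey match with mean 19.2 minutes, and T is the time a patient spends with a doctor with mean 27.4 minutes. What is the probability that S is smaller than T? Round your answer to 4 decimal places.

0.5880

λ_1 = 1/19.2 = 0.0520833, λ_2 = 1/27.4 = 0.0364964.
For independent exponentials, P(S < T) = λ_1/(λ_1+λ_2) = 0.0520833/0.0885797 ≈ 0.5880.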